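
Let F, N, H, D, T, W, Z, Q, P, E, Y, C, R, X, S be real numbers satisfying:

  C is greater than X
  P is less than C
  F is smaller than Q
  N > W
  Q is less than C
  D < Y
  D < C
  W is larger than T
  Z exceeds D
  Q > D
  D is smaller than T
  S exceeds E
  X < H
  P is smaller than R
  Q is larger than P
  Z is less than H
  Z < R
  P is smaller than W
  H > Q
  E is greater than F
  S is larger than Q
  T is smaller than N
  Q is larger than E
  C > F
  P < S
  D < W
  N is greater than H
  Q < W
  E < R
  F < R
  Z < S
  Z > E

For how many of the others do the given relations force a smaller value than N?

From N the given relations immediately reach T, W, H.
From those, D, P, Z, Q, X — 8 in total.
From those, F, E — 10 in total.
No other element is forced below N by the given relations, so the count is 10.

10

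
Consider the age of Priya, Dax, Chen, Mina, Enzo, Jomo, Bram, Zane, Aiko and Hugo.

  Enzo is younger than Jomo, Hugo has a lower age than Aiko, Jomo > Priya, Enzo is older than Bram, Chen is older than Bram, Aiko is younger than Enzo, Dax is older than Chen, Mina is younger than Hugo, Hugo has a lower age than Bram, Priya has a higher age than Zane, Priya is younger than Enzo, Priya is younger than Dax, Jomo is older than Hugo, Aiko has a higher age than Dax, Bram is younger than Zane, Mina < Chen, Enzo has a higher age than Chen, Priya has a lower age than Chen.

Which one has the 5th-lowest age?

Piecing the relations together gives one ordering: Mina < Hugo < Bram < Zane < Priya < Chen < Dax < Aiko < Enzo < Jomo.
The 5th smallest is Priya.

Priya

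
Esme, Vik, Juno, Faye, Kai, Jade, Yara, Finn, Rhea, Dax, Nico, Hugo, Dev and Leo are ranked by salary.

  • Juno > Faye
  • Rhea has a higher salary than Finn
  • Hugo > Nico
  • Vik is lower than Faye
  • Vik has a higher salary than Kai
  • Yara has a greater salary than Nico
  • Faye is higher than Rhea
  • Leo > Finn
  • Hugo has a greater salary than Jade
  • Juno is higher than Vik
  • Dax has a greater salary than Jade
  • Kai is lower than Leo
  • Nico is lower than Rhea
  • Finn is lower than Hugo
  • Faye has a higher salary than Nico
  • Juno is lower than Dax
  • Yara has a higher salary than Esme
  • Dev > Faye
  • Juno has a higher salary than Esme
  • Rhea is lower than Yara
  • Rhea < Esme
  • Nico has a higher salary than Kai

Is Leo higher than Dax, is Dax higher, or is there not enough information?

undetermined

Following every chain through Leo: below Leo we get Kai, Finn.
Dax is not reached, and no chain runs the other way from Dax to Leo.
So the given relations leave the order of Leo and Dax undetermined.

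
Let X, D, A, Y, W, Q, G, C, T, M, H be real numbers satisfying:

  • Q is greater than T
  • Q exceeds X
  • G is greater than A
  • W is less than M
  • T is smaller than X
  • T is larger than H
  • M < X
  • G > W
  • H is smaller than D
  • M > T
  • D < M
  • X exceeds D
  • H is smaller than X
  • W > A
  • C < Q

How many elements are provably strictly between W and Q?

2

Chaining upward from W reaches: M, G, X.
Chaining downward from Q reaches: A, H, T, C, D, M, X.
Strictly between W and Q are those in both lists: M, X — 2 elements.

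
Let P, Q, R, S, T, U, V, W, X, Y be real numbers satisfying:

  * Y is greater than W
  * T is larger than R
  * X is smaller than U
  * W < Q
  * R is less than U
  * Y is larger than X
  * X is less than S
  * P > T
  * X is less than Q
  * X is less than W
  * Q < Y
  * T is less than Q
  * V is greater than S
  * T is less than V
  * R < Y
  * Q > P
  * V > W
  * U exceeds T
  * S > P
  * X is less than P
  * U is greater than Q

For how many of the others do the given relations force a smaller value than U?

6

Directly below U: R, T, X, Q.
One step further: W, P (6 so far).
Nothing else is reachable below U; 6 in all.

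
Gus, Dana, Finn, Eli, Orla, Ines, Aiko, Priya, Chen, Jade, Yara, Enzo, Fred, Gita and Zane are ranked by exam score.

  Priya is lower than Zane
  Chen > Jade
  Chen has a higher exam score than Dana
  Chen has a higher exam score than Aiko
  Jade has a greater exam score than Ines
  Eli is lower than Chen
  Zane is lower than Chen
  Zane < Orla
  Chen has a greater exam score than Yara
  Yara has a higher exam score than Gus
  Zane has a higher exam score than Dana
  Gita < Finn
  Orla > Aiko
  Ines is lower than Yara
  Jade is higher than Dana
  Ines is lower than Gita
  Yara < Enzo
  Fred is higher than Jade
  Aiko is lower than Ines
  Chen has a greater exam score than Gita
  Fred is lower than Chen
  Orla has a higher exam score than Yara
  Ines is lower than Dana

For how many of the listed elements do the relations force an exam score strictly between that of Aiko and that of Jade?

The relations place Aiko below Jade. An element lies strictly between them when it is forced above Aiko and also forced below Jade.
Above Aiko: {Ines, Yara, Dana, Gita, Enzo, Zane, Fred, Finn, Chen, Orla}. Below Jade: {Ines, Dana}.
Intersection: {Ines, Dana} — 2.

2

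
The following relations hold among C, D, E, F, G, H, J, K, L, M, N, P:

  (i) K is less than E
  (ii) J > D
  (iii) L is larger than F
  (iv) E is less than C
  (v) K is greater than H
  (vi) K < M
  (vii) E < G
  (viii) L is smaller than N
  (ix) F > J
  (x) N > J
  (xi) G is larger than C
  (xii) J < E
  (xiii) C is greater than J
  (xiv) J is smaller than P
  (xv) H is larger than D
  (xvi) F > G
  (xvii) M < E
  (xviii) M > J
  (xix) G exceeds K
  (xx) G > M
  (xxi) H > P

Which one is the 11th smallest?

L

Piecing the relations together gives one ordering: D < J < P < H < K < M < E < C < G < F < L < N.
Counting 11 from the smallest end gives L.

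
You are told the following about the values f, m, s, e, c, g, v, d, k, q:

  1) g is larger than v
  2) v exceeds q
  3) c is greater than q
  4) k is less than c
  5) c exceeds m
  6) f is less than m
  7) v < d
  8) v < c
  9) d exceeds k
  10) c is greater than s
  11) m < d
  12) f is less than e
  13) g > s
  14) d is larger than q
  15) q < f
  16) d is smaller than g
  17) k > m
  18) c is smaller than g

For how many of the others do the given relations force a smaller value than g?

The elements the relations force below g are q, f, m, k, v, s, c, d — no chain reaches any other.
That is 8.

8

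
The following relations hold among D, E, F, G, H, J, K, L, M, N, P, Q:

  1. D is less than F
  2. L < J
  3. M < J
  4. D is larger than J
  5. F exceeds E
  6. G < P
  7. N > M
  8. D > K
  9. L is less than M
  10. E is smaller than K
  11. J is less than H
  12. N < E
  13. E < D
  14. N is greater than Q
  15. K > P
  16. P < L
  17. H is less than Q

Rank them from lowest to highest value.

G < P < L < M < J < H < Q < N < E < K < D < F

The consecutive links are each given: G < P; P < L; L < M; M < J; J < H; H < Q; Q < N; N < E; E < K; K < D; D < F.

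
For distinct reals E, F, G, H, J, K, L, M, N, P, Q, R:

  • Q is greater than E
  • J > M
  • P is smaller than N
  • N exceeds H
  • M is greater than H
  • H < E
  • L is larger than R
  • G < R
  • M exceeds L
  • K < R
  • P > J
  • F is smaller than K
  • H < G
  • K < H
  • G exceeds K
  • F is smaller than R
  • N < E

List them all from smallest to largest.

Nothing is placed below F, so it is least; from there F < K; K < H; H < G; G < R; R < L; L < M; M < J; J < P; P < N; N < E; E < Q, each given directly.

F < K < H < G < R < L < M < J < P < N < E < Q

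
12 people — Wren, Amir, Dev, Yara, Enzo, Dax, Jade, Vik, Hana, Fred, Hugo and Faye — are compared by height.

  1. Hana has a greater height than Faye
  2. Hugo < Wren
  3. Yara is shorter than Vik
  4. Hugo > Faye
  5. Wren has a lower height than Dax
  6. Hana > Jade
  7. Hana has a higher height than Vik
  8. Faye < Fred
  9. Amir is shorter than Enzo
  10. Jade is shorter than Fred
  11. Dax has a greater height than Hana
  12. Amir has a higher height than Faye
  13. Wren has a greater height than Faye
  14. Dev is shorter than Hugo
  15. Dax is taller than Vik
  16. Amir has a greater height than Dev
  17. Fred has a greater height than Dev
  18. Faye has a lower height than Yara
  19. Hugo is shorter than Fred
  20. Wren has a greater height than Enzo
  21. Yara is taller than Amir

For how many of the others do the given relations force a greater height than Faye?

The elements the relations force above Faye are Amir, Hugo, Enzo, Yara, Vik, Wren, Hana, Fred, Dax — no chain reaches any other.
That is 9.

9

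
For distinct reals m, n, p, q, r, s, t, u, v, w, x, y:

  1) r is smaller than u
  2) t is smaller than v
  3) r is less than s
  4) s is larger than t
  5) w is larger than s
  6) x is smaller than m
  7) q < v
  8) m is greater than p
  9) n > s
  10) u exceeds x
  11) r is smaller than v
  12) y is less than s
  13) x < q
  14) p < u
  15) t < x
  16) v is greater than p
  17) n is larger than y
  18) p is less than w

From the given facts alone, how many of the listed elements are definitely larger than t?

8

Directly above t: x, s, v.
One step further: m, q, u, w, n (8 so far).
Nothing else is reachable above t; 8 in all.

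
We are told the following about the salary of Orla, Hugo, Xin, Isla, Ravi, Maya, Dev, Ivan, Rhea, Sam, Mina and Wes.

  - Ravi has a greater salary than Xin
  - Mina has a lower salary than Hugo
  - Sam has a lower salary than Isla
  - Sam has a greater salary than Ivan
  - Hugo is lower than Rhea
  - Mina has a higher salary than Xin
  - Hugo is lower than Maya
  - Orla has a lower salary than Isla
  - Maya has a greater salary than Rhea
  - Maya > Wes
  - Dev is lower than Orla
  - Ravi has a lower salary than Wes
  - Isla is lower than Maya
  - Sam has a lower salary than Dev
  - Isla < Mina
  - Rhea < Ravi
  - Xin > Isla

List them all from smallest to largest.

The consecutive links are each given: Ivan < Sam; Sam < Dev; Dev < Orla; Orla < Isla; Isla < Xin; Xin < Mina; Mina < Hugo; Hugo < Rhea; Rhea < Ravi; Ravi < Wes; Wes < Maya.

Ivan < Sam < Dev < Orla < Isla < Xin < Mina < Hugo < Rhea < Ravi < Wes < Maya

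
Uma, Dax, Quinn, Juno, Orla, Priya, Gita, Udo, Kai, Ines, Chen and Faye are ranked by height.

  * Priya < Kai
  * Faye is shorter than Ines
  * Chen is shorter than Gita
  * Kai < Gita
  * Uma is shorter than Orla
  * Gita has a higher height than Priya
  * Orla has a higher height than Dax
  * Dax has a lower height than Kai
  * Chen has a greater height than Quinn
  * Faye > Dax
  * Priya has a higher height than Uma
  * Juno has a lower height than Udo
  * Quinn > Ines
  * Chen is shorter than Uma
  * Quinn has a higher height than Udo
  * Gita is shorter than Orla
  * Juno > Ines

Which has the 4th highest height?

Priya

The consecutive relations fix a unique order: Dax < Faye < Ines < Juno < Udo < Quinn < Chen < Uma < Priya < Kai < Gita < Orla.
Counting 4 from the largest end gives Priya.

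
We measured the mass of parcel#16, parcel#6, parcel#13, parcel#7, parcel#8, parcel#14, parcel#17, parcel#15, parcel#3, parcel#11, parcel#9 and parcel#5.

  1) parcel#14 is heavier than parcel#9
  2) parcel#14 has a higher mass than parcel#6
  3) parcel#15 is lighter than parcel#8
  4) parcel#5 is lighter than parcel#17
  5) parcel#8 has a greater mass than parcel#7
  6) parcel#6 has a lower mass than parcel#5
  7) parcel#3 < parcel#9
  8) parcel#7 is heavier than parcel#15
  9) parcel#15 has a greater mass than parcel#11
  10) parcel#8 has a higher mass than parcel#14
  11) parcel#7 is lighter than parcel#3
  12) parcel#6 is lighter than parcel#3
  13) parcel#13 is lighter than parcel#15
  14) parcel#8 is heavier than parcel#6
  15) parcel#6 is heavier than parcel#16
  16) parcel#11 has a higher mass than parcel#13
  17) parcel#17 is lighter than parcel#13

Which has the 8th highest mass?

parcel#13

The consecutive relations fix a unique order: parcel#16 < parcel#6 < parcel#5 < parcel#17 < parcel#13 < parcel#11 < parcel#15 < parcel#7 < parcel#3 < parcel#9 < parcel#14 < parcel#8.
Counting 8 from the largest end gives parcel#13.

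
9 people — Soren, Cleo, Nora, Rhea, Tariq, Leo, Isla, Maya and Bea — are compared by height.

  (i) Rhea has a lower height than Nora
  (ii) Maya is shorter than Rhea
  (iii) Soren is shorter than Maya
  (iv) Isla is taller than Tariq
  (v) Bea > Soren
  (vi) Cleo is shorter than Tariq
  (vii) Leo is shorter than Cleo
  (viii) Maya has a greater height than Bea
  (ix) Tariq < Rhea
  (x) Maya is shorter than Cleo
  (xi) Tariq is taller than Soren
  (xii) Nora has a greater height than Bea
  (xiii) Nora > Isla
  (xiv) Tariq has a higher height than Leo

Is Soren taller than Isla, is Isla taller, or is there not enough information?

Isla

Soren < Bea < Maya < Cleo < Tariq < Isla, by transitivity through Bea, Maya, Cleo, Tariq.
So Isla is taller.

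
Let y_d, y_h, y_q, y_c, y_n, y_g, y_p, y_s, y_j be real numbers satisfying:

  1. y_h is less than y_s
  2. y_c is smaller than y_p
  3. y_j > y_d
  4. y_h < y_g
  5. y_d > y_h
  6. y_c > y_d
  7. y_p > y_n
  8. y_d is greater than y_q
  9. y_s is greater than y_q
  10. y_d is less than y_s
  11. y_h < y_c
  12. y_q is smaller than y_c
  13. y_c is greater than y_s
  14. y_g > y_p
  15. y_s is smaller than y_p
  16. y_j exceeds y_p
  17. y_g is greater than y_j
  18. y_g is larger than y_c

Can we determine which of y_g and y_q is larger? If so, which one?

y_g

Following the relations from y_q: y_q < y_d < y_s < y_c < y_p < y_g.
So y_g is larger.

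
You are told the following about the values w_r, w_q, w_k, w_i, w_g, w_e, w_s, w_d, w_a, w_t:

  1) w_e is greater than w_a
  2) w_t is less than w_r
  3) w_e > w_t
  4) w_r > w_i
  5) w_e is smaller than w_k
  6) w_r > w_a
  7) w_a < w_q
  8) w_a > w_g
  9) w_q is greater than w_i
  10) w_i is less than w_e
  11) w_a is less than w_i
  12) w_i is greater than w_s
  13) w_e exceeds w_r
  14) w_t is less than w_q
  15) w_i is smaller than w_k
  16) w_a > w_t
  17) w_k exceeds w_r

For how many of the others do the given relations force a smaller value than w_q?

The elements the relations force below w_q are w_g, w_t, w_s, w_a, w_i — no chain reaches any other.
That is 5.

5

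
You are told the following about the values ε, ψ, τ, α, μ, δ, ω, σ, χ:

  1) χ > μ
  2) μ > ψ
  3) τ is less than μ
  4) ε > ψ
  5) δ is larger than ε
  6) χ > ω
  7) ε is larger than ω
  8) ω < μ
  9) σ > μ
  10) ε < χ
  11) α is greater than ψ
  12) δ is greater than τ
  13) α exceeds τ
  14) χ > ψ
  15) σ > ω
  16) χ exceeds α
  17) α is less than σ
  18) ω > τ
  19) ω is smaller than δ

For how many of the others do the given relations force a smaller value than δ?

The elements the relations force below δ are ψ, τ, ω, ε — no chain reaches any other.
That is 4.

4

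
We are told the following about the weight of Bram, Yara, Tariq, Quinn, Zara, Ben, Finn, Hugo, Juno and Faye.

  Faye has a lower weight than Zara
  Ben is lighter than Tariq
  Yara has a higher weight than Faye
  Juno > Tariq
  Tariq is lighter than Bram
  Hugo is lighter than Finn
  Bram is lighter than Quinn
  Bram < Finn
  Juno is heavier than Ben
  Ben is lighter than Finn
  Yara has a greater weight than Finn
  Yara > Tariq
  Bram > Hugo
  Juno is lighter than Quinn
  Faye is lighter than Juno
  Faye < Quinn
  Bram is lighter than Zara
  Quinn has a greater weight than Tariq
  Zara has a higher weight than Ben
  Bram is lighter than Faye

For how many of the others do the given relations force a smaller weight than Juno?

5

The elements the relations force below Juno are Hugo, Ben, Tariq, Bram, Faye — no chain reaches any other.
That is 5.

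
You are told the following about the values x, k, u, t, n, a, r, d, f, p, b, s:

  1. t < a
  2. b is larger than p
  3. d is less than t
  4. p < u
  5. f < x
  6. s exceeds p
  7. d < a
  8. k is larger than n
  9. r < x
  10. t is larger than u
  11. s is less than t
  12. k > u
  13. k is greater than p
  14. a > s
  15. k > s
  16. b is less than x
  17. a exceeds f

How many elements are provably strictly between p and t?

2

The relations place p below t. An element lies strictly between them when it is forced above p and also forced below t.
Above p: {s, u, b, k, x, a}. Below t: {d, s, u}.
Intersection: {s, u} — 2.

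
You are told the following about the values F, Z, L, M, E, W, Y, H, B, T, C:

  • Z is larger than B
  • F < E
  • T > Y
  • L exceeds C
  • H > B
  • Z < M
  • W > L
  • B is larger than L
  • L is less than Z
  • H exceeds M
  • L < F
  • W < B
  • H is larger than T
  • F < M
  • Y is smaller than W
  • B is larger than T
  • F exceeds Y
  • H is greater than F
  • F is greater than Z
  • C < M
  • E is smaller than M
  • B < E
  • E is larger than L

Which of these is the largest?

Chaining downward from H: directly below it, T, B, F, M; then Y, C, L, W, Z, E.
That covers every other element, and nothing is given above H, so H is the largest.

H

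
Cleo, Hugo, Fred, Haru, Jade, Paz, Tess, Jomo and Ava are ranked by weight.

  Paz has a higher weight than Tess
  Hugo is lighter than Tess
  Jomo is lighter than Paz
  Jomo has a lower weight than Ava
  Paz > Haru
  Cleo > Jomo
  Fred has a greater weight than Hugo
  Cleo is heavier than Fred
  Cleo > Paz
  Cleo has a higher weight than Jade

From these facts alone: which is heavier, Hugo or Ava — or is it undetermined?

Following every chain through Hugo: above Hugo we get Fred, Tess, Paz, Cleo.
Ava is not reached, and no chain runs the other way from Ava to Hugo.
So the given relations leave the order of Hugo and Ava undetermined.

undetermined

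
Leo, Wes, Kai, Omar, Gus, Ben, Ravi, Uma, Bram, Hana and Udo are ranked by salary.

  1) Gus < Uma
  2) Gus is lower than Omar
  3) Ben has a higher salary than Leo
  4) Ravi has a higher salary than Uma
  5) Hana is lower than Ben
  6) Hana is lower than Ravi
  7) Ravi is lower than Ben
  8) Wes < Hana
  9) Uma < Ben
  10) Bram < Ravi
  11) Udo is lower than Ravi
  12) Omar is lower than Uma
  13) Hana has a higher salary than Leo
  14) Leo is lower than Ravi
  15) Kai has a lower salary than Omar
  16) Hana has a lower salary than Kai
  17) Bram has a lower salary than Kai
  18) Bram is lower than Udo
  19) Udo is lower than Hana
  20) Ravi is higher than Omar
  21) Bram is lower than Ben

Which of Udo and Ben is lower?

Chaining the given relations: Udo < Hana < Kai < Omar < Uma < Ravi < Ben.
So Udo < Ben; Udo is the lower of the two.

Udo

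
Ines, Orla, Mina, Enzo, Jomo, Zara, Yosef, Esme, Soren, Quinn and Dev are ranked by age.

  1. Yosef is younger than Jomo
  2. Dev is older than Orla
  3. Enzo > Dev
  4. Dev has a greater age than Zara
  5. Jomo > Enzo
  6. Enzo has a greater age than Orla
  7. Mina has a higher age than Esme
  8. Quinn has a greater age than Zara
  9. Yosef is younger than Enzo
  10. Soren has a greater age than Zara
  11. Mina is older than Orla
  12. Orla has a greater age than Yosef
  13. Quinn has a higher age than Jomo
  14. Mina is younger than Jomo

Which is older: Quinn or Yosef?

Link the given pairs in sequence: Yosef < Orla; Orla < Dev; Dev < Enzo; Enzo < Jomo; Jomo < Quinn.
Chaining these gives Yosef < Orla < Dev < Enzo < Jomo < Quinn.
So Yosef < Quinn; Quinn is the older of the two.

Quinn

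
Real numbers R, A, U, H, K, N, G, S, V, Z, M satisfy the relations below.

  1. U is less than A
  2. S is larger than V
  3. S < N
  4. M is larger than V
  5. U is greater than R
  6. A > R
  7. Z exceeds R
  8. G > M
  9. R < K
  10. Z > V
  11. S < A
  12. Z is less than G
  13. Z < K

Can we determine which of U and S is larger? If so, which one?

undetermined

Following every chain through S: above S we get A, N; below S we get V.
U is not reached, and no chain runs the other way from U to S.
So the given relations leave the order of S and U undetermined.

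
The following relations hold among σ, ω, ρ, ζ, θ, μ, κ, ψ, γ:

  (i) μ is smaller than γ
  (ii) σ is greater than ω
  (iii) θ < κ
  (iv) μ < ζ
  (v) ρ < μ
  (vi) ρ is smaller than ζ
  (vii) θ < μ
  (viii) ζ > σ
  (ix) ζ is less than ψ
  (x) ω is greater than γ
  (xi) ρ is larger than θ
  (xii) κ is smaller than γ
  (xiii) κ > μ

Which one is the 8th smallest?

ζ

The consecutive relations fix a unique order: θ < ρ < μ < κ < γ < ω < σ < ζ < ψ.
The 8th smallest is ζ.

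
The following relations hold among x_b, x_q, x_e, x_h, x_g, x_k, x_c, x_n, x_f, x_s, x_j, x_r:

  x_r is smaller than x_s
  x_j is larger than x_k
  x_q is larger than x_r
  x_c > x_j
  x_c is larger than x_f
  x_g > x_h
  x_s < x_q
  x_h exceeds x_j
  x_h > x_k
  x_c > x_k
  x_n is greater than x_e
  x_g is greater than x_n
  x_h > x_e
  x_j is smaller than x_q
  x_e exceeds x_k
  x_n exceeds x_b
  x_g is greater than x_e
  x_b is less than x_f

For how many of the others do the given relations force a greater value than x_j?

4

From x_j the given relations immediately reach x_q, x_c, x_h.
From those, x_g — 4 in total.
Nothing else is reachable above x_j; 4 in all.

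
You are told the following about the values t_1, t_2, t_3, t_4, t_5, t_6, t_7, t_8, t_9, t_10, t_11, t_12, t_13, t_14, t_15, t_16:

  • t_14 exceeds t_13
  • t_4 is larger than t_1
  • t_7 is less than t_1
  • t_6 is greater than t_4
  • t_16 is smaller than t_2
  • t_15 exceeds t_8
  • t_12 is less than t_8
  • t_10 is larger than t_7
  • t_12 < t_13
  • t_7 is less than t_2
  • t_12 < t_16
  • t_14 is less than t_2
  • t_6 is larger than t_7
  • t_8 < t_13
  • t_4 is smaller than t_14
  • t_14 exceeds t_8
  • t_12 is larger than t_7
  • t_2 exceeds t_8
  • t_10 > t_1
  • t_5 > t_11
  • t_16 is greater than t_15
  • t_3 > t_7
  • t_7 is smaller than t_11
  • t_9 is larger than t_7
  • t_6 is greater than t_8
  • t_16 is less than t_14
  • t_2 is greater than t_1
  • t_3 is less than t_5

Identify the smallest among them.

t_7

t_1 is not least since t_7 < t_1; t_12 is not least since t_7 < t_12; t_8 is not least since t_12 < t_8; t_11 is not least since t_7 < t_11; t_3 is not least since t_7 < t_3; t_15 is not least since t_8 < t_15; t_10 is not least since t_7 < t_10; t_4 is not least since t_1 < t_4; t_13 is not least since t_8 < t_13; t_9 is not least since t_7 < t_9; t_16 is not least since t_12 < t_16; t_5 is not least since t_11 < t_5; t_14 is not least since t_8 < t_14; t_6 is not least since t_7 < t_6; t_2 is not least since t_1 < t_2.
Only t_7 has nothing below it, so t_7 is the smallest.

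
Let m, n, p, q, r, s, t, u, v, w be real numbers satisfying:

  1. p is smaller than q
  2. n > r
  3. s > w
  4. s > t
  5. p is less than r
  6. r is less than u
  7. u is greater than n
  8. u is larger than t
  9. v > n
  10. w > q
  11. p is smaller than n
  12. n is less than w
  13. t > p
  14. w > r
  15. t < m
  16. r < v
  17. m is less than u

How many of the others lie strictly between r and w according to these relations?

1

The relations place r below w. An element lies strictly between them when it is forced above r and also forced below w.
Above r: {n, v, s, u}. Below w: {p, q, n}.
Intersection: {n} — 1.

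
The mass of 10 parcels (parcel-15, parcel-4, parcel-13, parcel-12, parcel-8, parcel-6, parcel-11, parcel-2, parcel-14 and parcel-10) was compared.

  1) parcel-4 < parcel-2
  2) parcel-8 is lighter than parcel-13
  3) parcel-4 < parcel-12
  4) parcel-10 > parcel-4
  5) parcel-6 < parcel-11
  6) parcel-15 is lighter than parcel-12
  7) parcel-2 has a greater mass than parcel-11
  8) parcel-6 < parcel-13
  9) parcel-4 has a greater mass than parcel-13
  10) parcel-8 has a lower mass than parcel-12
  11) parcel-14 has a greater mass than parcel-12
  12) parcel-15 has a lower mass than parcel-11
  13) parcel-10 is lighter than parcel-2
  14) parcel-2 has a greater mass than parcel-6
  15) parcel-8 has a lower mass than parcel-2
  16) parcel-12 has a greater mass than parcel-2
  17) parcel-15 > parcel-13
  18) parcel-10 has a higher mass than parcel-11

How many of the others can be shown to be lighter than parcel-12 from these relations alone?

8

From parcel-12 the given relations immediately reach parcel-8, parcel-15, parcel-4, parcel-2.
From those, parcel-6, parcel-13, parcel-11, parcel-10 — 8 in total.
No other element is forced below parcel-12 by the given relations, so the count is 8.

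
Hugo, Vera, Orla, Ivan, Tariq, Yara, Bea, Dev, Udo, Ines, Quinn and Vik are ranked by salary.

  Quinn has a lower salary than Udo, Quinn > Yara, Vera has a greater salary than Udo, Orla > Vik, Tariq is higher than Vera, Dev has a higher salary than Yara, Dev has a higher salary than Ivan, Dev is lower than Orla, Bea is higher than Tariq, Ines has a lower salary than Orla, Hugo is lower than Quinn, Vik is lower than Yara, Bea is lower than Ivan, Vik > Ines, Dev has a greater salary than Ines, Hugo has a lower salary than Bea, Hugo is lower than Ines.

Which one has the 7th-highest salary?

Udo

Piecing the relations together gives one ordering: Hugo < Ines < Vik < Yara < Quinn < Udo < Vera < Tariq < Bea < Ivan < Dev < Orla.
The 7th largest is Udo.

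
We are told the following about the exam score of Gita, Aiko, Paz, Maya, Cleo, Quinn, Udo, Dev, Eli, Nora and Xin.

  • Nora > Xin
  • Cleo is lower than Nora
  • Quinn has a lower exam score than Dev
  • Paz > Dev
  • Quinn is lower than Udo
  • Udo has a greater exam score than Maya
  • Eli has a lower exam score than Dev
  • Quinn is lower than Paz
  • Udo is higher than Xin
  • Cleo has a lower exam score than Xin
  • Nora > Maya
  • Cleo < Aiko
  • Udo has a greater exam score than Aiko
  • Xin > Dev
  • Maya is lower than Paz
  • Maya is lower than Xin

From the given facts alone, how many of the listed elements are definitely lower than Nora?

6

The elements the relations force below Nora are Eli, Quinn, Maya, Cleo, Dev, Xin — no chain reaches any other.
That is 6.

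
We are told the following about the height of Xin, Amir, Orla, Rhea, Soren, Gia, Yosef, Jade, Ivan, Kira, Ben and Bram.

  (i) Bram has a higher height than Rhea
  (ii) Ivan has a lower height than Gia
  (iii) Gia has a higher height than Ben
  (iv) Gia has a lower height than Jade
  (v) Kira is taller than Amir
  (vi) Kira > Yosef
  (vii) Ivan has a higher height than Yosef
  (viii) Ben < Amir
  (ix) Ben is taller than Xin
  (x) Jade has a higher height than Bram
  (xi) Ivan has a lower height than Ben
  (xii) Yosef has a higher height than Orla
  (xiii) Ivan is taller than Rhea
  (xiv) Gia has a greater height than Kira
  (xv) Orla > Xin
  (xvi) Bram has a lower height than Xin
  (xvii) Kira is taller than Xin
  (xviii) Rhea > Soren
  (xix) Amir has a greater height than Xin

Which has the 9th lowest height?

Amir

Chaining the given pairs: Soren < Rhea < Bram < Xin < Orla < Yosef < Ivan < Ben < Amir < Kira < Gia < Jade.
The 9th smallest is Amir.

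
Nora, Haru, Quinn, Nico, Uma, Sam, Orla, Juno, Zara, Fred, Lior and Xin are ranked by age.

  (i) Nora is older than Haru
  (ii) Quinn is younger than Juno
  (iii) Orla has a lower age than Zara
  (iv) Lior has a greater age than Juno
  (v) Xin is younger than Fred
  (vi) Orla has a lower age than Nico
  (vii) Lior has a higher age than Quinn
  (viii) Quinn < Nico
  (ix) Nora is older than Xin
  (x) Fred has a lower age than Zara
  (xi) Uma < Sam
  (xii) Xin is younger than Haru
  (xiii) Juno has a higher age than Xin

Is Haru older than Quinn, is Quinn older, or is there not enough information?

Following every chain through Quinn: above Quinn we get Nico, Juno, Lior.
Haru is not reached, and no chain runs the other way from Haru to Quinn.
So the given relations leave the order of Quinn and Haru undetermined.

undetermined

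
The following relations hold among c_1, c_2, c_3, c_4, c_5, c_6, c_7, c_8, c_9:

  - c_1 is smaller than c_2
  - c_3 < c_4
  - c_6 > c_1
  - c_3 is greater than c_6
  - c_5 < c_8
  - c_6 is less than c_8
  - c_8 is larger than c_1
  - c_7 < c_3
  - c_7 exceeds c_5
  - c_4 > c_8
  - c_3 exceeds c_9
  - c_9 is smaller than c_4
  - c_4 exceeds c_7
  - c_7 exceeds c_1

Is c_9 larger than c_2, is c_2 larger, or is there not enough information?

undetermined

Following every chain through c_9: above c_9 we get c_3, c_4.
c_2 is not reached, and no chain runs the other way from c_2 to c_9.
So the given relations leave the order of c_9 and c_2 undetermined.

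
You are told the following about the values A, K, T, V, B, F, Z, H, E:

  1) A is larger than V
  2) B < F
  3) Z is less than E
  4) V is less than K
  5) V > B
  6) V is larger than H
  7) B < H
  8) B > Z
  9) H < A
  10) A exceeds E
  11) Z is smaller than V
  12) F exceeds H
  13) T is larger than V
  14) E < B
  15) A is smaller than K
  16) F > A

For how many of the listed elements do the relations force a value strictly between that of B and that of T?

Chaining upward from B reaches: H, V, A, K, F.
Chaining downward from T reaches: Z, E, H, V.
Strictly between B and T are those in both lists: H, V — 2 elements.

2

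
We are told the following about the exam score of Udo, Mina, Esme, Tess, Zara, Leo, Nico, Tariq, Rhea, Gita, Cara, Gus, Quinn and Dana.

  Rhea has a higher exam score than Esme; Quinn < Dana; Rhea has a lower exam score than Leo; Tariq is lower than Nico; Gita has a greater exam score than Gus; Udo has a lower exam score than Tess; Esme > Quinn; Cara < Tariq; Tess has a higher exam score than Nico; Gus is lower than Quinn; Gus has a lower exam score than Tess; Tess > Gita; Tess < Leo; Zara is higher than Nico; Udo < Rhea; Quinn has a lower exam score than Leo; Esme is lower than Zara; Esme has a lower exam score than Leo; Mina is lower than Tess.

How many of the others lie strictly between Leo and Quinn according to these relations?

Chaining upward from Quinn reaches: Dana, Esme, Rhea, Zara.
Chaining downward from Leo reaches: Cara, Udo, Gus, Esme, Tariq, Mina, Rhea, Gita, Nico, Tess.
Strictly between Quinn and Leo are those in both lists: Esme, Rhea — 2 elements.

2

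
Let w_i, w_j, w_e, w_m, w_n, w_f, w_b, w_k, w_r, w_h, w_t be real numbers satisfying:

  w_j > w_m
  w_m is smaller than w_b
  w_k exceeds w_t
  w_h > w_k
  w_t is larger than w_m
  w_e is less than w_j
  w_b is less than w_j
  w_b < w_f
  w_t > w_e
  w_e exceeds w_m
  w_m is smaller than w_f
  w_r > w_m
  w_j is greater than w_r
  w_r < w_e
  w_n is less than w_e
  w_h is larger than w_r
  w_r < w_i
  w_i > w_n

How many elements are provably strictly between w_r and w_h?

3

The relations place w_r below w_h. An element lies strictly between them when it is forced above w_r and also forced below w_h.
Above w_r: {w_i, w_e, w_t, w_k, w_j}. Below w_h: {w_m, w_n, w_e, w_t, w_k}.
Intersection: {w_e, w_t, w_k} — 3.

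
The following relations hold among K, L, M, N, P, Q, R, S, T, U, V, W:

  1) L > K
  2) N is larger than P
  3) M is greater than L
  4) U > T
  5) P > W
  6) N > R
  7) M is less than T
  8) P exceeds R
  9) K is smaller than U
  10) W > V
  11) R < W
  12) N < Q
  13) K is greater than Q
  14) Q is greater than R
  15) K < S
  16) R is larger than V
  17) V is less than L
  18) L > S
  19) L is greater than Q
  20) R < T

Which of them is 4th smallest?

P

Chaining the given pairs: V < R < W < P < N < Q < K < S < L < M < T < U.
The 4th smallest is P.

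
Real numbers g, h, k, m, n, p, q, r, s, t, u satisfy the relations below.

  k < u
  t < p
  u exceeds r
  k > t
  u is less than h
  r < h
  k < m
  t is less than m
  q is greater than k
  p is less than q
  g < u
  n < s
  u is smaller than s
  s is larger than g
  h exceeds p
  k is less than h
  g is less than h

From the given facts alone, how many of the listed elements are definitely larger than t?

7

From t the given relations immediately reach k, p, m.
From those, u, q, h — 6 in total.
From those, s — 7 in total.
No other element is forced above t by the given relations, so the count is 7.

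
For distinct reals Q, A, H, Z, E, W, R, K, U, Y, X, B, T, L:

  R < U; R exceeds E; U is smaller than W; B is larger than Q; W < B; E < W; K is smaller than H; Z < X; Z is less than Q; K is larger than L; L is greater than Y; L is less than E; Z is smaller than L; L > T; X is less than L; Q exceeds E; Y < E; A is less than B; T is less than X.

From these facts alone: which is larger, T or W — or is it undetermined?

T < X and X < L give T < L.
Then L < E extends the chain to E.
With E < R: T < X < L < E < R.
Then R < U extends the chain to U.
With U < W: T < X < L < E < R < U < W.
So W is larger.

W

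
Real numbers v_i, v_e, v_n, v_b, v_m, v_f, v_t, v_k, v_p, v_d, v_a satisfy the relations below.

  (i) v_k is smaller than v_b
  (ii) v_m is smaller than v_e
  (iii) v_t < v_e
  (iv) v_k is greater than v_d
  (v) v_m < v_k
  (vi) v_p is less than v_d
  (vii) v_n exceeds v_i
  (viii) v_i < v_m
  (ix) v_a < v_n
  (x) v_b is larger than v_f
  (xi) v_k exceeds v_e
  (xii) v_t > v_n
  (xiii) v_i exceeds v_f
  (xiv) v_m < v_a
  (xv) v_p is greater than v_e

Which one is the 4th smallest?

v_a

Piecing the relations together gives one ordering: v_f < v_i < v_m < v_a < v_n < v_t < v_e < v_p < v_d < v_k < v_b.
The 4th smallest is v_a.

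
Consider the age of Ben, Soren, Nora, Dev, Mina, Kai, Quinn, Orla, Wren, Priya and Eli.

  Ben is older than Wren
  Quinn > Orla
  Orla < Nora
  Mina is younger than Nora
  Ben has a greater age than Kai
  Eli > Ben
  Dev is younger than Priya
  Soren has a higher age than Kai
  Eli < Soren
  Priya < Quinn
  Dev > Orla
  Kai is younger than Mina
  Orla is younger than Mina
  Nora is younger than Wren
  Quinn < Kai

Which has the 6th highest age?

Mina

Piecing the relations together gives one ordering: Orla < Dev < Priya < Quinn < Kai < Mina < Nora < Wren < Ben < Eli < Soren.
Counting 6 from the largest end gives Mina.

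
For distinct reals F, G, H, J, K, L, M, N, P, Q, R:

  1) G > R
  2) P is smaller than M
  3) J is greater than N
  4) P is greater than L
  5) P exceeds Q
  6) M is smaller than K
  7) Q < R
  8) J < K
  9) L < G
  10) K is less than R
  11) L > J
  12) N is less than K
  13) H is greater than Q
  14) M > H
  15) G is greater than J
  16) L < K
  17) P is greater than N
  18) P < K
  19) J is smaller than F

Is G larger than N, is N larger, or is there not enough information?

G

The relevant relations are N < J; J < L; L < P; P < K; K < R; R < G.
Chaining these gives N < J < L < P < K < R < G.
So G is larger.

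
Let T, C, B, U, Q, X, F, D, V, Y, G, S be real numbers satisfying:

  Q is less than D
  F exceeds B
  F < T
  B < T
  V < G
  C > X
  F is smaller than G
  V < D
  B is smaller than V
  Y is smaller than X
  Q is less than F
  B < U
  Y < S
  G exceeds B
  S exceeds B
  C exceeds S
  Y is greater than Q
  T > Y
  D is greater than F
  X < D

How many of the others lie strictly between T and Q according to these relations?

2

The relations place Q below T. An element lies strictly between them when it is forced above Q and also forced below T.
Above Q: {Y, X, F, G, D, S, C}. Below T: {Y, B, F}.
Intersection: {Y, F} — 2.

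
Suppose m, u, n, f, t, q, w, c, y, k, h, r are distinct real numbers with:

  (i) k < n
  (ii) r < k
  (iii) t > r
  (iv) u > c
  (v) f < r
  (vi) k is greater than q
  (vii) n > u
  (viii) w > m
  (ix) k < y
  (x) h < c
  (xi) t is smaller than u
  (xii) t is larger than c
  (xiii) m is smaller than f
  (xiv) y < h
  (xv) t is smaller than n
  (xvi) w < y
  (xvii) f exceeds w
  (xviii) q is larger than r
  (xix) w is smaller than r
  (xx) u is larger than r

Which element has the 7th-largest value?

k

The consecutive relations fix a unique order: m < w < f < r < q < k < y < h < c < t < u < n.
The 7th largest is k.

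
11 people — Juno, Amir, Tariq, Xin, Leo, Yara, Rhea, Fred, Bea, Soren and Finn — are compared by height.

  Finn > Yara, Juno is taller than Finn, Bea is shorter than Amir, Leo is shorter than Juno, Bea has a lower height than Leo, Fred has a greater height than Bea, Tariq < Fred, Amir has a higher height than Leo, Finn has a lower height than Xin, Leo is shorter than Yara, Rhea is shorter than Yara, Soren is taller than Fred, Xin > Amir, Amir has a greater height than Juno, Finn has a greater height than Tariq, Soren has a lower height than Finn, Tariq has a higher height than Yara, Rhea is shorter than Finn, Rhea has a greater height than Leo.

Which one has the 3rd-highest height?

Juno

The consecutive relations fix a unique order: Bea < Leo < Rhea < Yara < Tariq < Fred < Soren < Finn < Juno < Amir < Xin.
The 3rd largest is Juno.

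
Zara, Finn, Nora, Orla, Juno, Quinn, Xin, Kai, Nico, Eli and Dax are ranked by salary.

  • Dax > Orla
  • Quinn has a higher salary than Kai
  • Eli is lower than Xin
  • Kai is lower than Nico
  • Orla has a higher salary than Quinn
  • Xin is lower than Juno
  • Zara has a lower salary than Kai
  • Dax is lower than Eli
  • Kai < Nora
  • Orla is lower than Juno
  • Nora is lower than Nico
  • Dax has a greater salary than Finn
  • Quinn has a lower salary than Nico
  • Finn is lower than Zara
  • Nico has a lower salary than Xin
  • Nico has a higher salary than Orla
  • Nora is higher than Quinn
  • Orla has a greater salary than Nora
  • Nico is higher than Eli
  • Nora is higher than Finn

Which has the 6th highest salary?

The consecutive relations fix a unique order: Finn < Zara < Kai < Quinn < Nora < Orla < Dax < Eli < Nico < Xin < Juno.
Counting 6 from the largest end gives Orla.

Orla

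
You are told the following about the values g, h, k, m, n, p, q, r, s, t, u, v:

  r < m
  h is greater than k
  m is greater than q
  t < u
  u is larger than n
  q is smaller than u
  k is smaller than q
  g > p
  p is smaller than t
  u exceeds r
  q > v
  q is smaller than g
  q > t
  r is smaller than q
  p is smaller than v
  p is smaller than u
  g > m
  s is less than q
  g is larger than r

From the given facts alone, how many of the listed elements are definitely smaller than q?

The elements the relations force below q are p, r, k, t, v, s — no chain reaches any other.
That is 6.

6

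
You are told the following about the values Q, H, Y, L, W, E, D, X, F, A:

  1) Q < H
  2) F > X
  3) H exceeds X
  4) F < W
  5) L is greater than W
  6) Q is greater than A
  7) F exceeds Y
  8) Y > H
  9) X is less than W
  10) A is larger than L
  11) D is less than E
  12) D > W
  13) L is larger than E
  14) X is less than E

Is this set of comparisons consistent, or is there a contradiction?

inconsistent

Chaining the given relations yields H < Y < F < W < D < E < L < A < Q, so H < Q. But one relation states Q < H. These cannot both hold.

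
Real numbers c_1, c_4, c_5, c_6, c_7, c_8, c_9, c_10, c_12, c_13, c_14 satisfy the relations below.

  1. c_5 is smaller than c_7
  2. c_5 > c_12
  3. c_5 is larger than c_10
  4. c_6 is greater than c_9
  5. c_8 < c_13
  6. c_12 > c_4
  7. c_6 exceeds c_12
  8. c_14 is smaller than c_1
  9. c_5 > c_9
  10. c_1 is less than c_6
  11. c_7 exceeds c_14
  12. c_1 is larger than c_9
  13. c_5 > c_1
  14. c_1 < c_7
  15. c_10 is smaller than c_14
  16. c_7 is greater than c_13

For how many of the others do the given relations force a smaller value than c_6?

From c_6 the given relations immediately reach c_9, c_1, c_12.
From those, c_4, c_14 — 5 in total.
From those, c_10 — 6 in total.
No other element is forced below c_6 by the given relations, so the count is 6.

6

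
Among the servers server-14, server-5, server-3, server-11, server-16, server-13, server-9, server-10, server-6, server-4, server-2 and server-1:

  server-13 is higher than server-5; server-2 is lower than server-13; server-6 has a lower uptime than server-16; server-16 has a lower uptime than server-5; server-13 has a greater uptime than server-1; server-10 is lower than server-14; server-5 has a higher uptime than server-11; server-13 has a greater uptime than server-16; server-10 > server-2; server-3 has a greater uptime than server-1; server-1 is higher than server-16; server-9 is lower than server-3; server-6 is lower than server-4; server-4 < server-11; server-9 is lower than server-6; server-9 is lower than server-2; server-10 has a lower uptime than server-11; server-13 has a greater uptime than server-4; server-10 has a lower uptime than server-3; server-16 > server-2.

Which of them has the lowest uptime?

Chaining upward from server-9: directly above it, server-2, server-6, server-3; then server-4, server-10, server-16, server-13; then server-11, server-1, server-5, server-14.
That covers every other element, and nothing is given below server-9, so server-9 is the lowest uptime.

server-9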